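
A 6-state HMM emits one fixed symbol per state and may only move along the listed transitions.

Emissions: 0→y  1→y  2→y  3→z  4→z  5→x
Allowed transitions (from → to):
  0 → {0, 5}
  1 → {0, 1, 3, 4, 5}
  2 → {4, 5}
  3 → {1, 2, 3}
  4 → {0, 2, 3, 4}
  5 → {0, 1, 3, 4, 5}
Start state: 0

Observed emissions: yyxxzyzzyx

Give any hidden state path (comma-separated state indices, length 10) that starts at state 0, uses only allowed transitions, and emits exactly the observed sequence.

0,0,5,5,3,1,4,3,2,5

  t0 'y' -> {0,1,2}, take 0 (start)
  t1 'y' -> {0,1,2}, take 0 (0->0 ok)
  t2 'x' -> {5}, take 5 (0->5 ok)
  t3 'x' -> {5}, take 5 (5->5 ok)
  t4 'z' -> {3,4}, take 3 (5->3 ok)
  t5 'y' -> {0,1,2}, take 1 (3->1 ok)
  t6 'z' -> {3,4}, take 4 (1->4 ok)
  t7 'z' -> {3,4}, take 3 (4->3 ok)
  t8 'y' -> {0,1,2}, take 2 (3->2 ok)
  t9 'x' -> {5}, take 5 (2->5 ok)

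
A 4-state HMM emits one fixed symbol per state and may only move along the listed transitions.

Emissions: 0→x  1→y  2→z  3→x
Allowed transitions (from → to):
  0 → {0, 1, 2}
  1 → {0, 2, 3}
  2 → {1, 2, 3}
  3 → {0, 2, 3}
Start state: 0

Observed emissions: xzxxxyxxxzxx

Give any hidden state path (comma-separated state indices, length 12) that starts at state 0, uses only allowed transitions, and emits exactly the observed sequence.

0,2,3,3,0,1,3,3,3,2,3,0

  pos 0: x in {0,3}, choose 0; start
  pos 1: z in {2}, choose 2; 0->2 ok
  pos 2: x in {0,3}, choose 3; 2->3 ok
  pos 3: x in {0,3}, choose 3; 3->3 ok
  pos 4: x in {0,3}, choose 0; 3->0 ok
  pos 5: y in {1}, choose 1; 0->1 ok
  pos 6: x in {0,3}, choose 3; 1->3 ok
  pos 7: x in {0,3}, choose 3; 3->3 ok
  pos 8: x in {0,3}, choose 3; 3->3 ok
  pos 9: z in {2}, choose 2; 3->2 ok
  pos 10: x in {0,3}, choose 3; 2->3 ok
  pos 11: x in {0,3}, choose 0; 3->0 ok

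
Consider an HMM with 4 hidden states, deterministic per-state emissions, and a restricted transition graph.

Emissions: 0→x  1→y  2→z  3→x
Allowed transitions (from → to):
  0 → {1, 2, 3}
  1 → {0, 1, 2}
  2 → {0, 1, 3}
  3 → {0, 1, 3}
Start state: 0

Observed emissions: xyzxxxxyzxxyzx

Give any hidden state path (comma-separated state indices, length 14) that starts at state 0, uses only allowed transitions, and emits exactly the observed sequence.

0,1,2,3,3,3,3,1,2,0,3,1,2,0

  [0] x  {0,3}  => 0  start
  [1] y  {1}  => 1  0->1 ok
  [2] z  {2}  => 2  1->2 ok
  [3] x  {0,3}  => 3  2->3 ok
  [4] x  {0,3}  => 3  3->3 ok
  [5] x  {0,3}  => 3  3->3 ok
  [6] x  {0,3}  => 3  3->3 ok
  [7] y  {1}  => 1  3->1 ok
  [8] z  {2}  => 2  1->2 ok
  [9] x  {0,3}  => 0  2->0 ok
  [10] x  {0,3}  => 3  0->3 ok
  [11] y  {1}  => 1  3->1 ok
  [12] z  {2}  => 2  1->2 ok
  [13] x  {0,3}  => 0  2->0 ok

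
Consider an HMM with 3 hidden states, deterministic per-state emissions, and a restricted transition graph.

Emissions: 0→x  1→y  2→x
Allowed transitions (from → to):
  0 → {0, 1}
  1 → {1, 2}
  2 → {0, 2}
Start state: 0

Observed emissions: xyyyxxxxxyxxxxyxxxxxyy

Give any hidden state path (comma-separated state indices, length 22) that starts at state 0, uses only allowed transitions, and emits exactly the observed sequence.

0,1,1,1,2,2,2,2,0,1,2,0,0,0,1,2,2,2,0,0,1,1

  pos 0: x in {0,2}, choose 0; start
  pos 1: y in {1}, choose 1; 0->1 ok
  pos 2: y in {1}, choose 1; 1->1 ok
  pos 3: y in {1}, choose 1; 1->1 ok
  pos 4: x in {0,2}, choose 2; 1->2 ok
  pos 5: x in {0,2}, choose 2; 2->2 ok
  pos 6: x in {0,2}, choose 2; 2->2 ok
  pos 7: x in {0,2}, choose 2; 2->2 ok
  pos 8: x in {0,2}, choose 0; 2->0 ok
  pos 9: y in {1}, choose 1; 0->1 ok
  pos 10: x in {0,2}, choose 2; 1->2 ok
  pos 11: x in {0,2}, choose 0; 2->0 ok
  pos 12: x in {0,2}, choose 0; 0->0 ok
  pos 13: x in {0,2}, choose 0; 0->0 ok
  pos 14: y in {1}, choose 1; 0->1 ok
  pos 15: x in {0,2}, choose 2; 1->2 ok
  pos 16: x in {0,2}, choose 2; 2->2 ok
  pos 17: x in {0,2}, choose 2; 2->2 ok
  pos 18: x in {0,2}, choose 0; 2->0 ok
  pos 19: x in {0,2}, choose 0; 0->0 ok
  pos 20: y in {1}, choose 1; 0->1 ok
  pos 21: y in {1}, choose 1; 1->1 ok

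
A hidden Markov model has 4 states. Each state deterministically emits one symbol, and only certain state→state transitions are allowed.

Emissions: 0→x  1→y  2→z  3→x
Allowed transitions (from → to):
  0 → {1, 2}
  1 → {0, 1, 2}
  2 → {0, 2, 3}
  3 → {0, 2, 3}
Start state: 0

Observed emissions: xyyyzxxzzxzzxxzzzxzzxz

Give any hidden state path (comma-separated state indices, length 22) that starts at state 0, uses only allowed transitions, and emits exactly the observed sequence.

  pos 0: x in {0,3}, choose 0; start
  pos 1: y in {1}, choose 1; 0->1 ok
  pos 2: y in {1}, choose 1; 1->1 ok
  pos 3: y in {1}, choose 1; 1->1 ok
  pos 4: z in {2}, choose 2; 1->2 ok
  pos 5: x in {0,3}, choose 3; 2->3 ok
  pos 6: x in {0,3}, choose 0; 3->0 ok
  pos 7: z in {2}, choose 2; 0->2 ok
  pos 8: z in {2}, choose 2; 2->2 ok
  pos 9: x in {0,3}, choose 3; 2->3 ok
  pos 10: z in {2}, choose 2; 3->2 ok
  pos 11: z in {2}, choose 2; 2->2 ok
  pos 12: x in {0,3}, choose 3; 2->3 ok
  pos 13: x in {0,3}, choose 3; 3->3 ok
  pos 14: z in {2}, choose 2; 3->2 ok
  pos 15: z in {2}, choose 2; 2->2 ok
  pos 16: z in {2}, choose 2; 2->2 ok
  pos 17: x in {0,3}, choose 0; 2->0 ok
  pos 18: z in {2}, choose 2; 0->2 ok
  pos 19: z in {2}, choose 2; 2->2 ok
  pos 20: x in {0,3}, choose 3; 2->3 ok
  pos 21: z in {2}, choose 2; 3->2 ok

0,1,1,1,2,3,0,2,2,3,2,2,3,3,2,2,2,0,2,2,3,2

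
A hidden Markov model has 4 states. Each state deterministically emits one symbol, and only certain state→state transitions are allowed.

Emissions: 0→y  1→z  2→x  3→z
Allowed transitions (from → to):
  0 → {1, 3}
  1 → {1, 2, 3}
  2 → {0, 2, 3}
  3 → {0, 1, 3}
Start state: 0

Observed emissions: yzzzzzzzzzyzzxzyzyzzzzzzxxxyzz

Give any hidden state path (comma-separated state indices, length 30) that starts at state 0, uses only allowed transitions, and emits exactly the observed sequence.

  t0 'y' -> {0}, take 0 (start)
  t1 'z' -> {1,3}, take 1 (0->1 ok)
  t2 'z' -> {1,3}, take 3 (1->3 ok)
  t3 'z' -> {1,3}, take 3 (3->3 ok)
  t4 'z' -> {1,3}, take 1 (3->1 ok)
  t5 'z' -> {1,3}, take 3 (1->3 ok)
  t6 'z' -> {1,3}, take 1 (3->1 ok)
  t7 'z' -> {1,3}, take 3 (1->3 ok)
  t8 'z' -> {1,3}, take 3 (3->3 ok)
  t9 'z' -> {1,3}, take 3 (3->3 ok)
  t10 'y' -> {0}, take 0 (3->0 ok)
  t11 'z' -> {1,3}, take 1 (0->1 ok)
  t12 'z' -> {1,3}, take 1 (1->1 ok)
  t13 'x' -> {2}, take 2 (1->2 ok)
  t14 'z' -> {1,3}, take 3 (2->3 ok)
  t15 'y' -> {0}, take 0 (3->0 ok)
  t16 'z' -> {1,3}, take 3 (0->3 ok)
  t17 'y' -> {0}, take 0 (3->0 ok)
  t18 'z' -> {1,3}, take 1 (0->1 ok)
  t19 'z' -> {1,3}, take 1 (1->1 ok)
  t20 'z' -> {1,3}, take 1 (1->1 ok)
  t21 'z' -> {1,3}, take 3 (1->3 ok)
  t22 'z' -> {1,3}, take 3 (3->3 ok)
  t23 'z' -> {1,3}, take 1 (3->1 ok)
  t24 'x' -> {2}, take 2 (1->2 ok)
  t25 'x' -> {2}, take 2 (2->2 ok)
  t26 'x' -> {2}, take 2 (2->2 ok)
  t27 'y' -> {0}, take 0 (2->0 ok)
  t28 'z' -> {1,3}, take 3 (0->3 ok)
  t29 'z' -> {1,3}, take 1 (3->1 ok)

0,1,3,3,1,3,1,3,3,3,0,1,1,2,3,0,3,0,1,1,1,3,3,1,2,2,2,0,3,1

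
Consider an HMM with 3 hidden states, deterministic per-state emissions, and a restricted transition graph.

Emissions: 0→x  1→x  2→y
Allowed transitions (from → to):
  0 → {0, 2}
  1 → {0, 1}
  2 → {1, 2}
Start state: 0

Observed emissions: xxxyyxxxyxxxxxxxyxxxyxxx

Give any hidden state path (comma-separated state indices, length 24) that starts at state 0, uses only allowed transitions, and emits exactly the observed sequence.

  t0 'x' -> {0,1}, take 0 (start)
  t1 'x' -> {0,1}, take 0 (0->0 ok)
  t2 'x' -> {0,1}, take 0 (0->0 ok)
  t3 'y' -> {2}, take 2 (0->2 ok)
  t4 'y' -> {2}, take 2 (2->2 ok)
  t5 'x' -> {0,1}, take 1 (2->1 ok)
  t6 'x' -> {0,1}, take 0 (1->0 ok)
  t7 'x' -> {0,1}, take 0 (0->0 ok)
  t8 'y' -> {2}, take 2 (0->2 ok)
  t9 'x' -> {0,1}, take 1 (2->1 ok)
  t10 'x' -> {0,1}, take 1 (1->1 ok)
  t11 'x' -> {0,1}, take 1 (1->1 ok)
  t12 'x' -> {0,1}, take 0 (1->0 ok)
  t13 'x' -> {0,1}, take 0 (0->0 ok)
  t14 'x' -> {0,1}, take 0 (0->0 ok)
  t15 'x' -> {0,1}, take 0 (0->0 ok)
  t16 'y' -> {2}, take 2 (0->2 ok)
  t17 'x' -> {0,1}, take 1 (2->1 ok)
  t18 'x' -> {0,1}, take 1 (1->1 ok)
  t19 'x' -> {0,1}, take 0 (1->0 ok)
  t20 'y' -> {2}, take 2 (0->2 ok)
  t21 'x' -> {0,1}, take 1 (2->1 ok)
  t22 'x' -> {0,1}, take 1 (1->1 ok)
  t23 'x' -> {0,1}, take 1 (1->1 ok)

0,0,0,2,2,1,0,0,2,1,1,1,0,0,0,0,2,1,1,0,2,1,1,1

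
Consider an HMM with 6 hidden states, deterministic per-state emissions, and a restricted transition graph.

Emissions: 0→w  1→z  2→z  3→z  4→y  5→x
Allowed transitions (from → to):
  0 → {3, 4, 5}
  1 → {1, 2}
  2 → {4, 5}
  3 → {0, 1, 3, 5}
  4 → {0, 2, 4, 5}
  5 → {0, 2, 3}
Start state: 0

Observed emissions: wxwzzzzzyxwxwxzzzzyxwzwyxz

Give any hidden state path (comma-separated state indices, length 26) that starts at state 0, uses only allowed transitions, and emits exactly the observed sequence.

0,5,0,3,1,1,1,2,4,5,0,5,0,5,3,1,1,2,4,5,0,3,0,4,5,3

  pos 0: w in {0}, choose 0; start
  pos 1: x in {5}, choose 5; 0->5 ok
  pos 2: w in {0}, choose 0; 5->0 ok
  pos 3: z in {1,2,3}, choose 3; 0->3 ok
  pos 4: z in {1,2,3}, choose 1; 3->1 ok
  pos 5: z in {1,2,3}, choose 1; 1->1 ok
  pos 6: z in {1,2,3}, choose 1; 1->1 ok
  pos 7: z in {1,2,3}, choose 2; 1->2 ok
  pos 8: y in {4}, choose 4; 2->4 ok
  pos 9: x in {5}, choose 5; 4->5 ok
  pos 10: w in {0}, choose 0; 5->0 ok
  pos 11: x in {5}, choose 5; 0->5 ok
  pos 12: w in {0}, choose 0; 5->0 ok
  pos 13: x in {5}, choose 5; 0->5 ok
  pos 14: z in {1,2,3}, choose 3; 5->3 ok
  pos 15: z in {1,2,3}, choose 1; 3->1 ok
  pos 16: z in {1,2,3}, choose 1; 1->1 ok
  pos 17: z in {1,2,3}, choose 2; 1->2 ok
  pos 18: y in {4}, choose 4; 2->4 ok
  pos 19: x in {5}, choose 5; 4->5 ok
  pos 20: w in {0}, choose 0; 5->0 ok
  pos 21: z in {1,2,3}, choose 3; 0->3 ok
  pos 22: w in {0}, choose 0; 3->0 ok
  pos 23: y in {4}, choose 4; 0->4 ok
  pos 24: x in {5}, choose 5; 4->5 ok
  pos 25: z in {1,2,3}, choose 3; 5->3 ok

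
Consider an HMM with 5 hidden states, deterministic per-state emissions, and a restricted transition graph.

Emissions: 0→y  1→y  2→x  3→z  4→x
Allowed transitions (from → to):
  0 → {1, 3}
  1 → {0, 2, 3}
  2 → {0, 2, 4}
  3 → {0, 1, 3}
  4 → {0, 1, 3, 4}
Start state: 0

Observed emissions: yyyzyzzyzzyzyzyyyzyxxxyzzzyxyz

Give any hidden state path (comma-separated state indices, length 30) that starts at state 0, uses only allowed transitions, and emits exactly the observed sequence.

0,1,0,3,1,3,3,0,3,3,0,3,0,3,0,1,0,3,1,2,2,4,1,3,3,3,1,2,0,3

  t0 'y' -> {0,1}, take 0 (start)
  t1 'y' -> {0,1}, take 1 (0->1 ok)
  t2 'y' -> {0,1}, take 0 (1->0 ok)
  t3 'z' -> {3}, take 3 (0->3 ok)
  t4 'y' -> {0,1}, take 1 (3->1 ok)
  t5 'z' -> {3}, take 3 (1->3 ok)
  t6 'z' -> {3}, take 3 (3->3 ok)
  t7 'y' -> {0,1}, take 0 (3->0 ok)
  t8 'z' -> {3}, take 3 (0->3 ok)
  t9 'z' -> {3}, take 3 (3->3 ok)
  t10 'y' -> {0,1}, take 0 (3->0 ok)
  t11 'z' -> {3}, take 3 (0->3 ok)
  t12 'y' -> {0,1}, take 0 (3->0 ok)
  t13 'z' -> {3}, take 3 (0->3 ok)
  t14 'y' -> {0,1}, take 0 (3->0 ok)
  t15 'y' -> {0,1}, take 1 (0->1 ok)
  t16 'y' -> {0,1}, take 0 (1->0 ok)
  t17 'z' -> {3}, take 3 (0->3 ok)
  t18 'y' -> {0,1}, take 1 (3->1 ok)
  t19 'x' -> {2,4}, take 2 (1->2 ok)
  t20 'x' -> {2,4}, take 2 (2->2 ok)
  t21 'x' -> {2,4}, take 4 (2->4 ok)
  t22 'y' -> {0,1}, take 1 (4->1 ok)
  t23 'z' -> {3}, take 3 (1->3 ok)
  t24 'z' -> {3}, take 3 (3->3 ok)
  t25 'z' -> {3}, take 3 (3->3 ok)
  t26 'y' -> {0,1}, take 1 (3->1 ok)
  t27 'x' -> {2,4}, take 2 (1->2 ok)
  t28 'y' -> {0,1}, take 0 (2->0 ok)
  t29 'z' -> {3}, take 3 (0->3 ok)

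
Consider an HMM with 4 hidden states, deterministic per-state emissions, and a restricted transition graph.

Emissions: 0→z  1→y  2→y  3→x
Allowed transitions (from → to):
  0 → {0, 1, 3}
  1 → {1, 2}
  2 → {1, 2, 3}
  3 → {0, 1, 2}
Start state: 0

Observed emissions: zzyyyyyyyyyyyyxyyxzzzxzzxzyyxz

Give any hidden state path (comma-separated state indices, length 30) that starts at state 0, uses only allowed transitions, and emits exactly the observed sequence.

  pos 0: z in {0}, choose 0; start
  pos 1: z in {0}, choose 0; 0->0 ok
  pos 2: y in {1,2}, choose 1; 0->1 ok
  pos 3: y in {1,2}, choose 2; 1->2 ok
  pos 4: y in {1,2}, choose 2; 2->2 ok
  pos 5: y in {1,2}, choose 2; 2->2 ok
  pos 6: y in {1,2}, choose 2; 2->2 ok
  pos 7: y in {1,2}, choose 1; 2->1 ok
  pos 8: y in {1,2}, choose 1; 1->1 ok
  pos 9: y in {1,2}, choose 2; 1->2 ok
  pos 10: y in {1,2}, choose 2; 2->2 ok
  pos 11: y in {1,2}, choose 1; 2->1 ok
  pos 12: y in {1,2}, choose 1; 1->1 ok
  pos 13: y in {1,2}, choose 2; 1->2 ok
  pos 14: x in {3}, choose 3; 2->3 ok
  pos 15: y in {1,2}, choose 2; 3->2 ok
  pos 16: y in {1,2}, choose 2; 2->2 ok
  pos 17: x in {3}, choose 3; 2->3 ok
  pos 18: z in {0}, choose 0; 3->0 ok
  pos 19: z in {0}, choose 0; 0->0 ok
  pos 20: z in {0}, choose 0; 0->0 ok
  pos 21: x in {3}, choose 3; 0->3 ok
  pos 22: z in {0}, choose 0; 3->0 ok
  pos 23: z in {0}, choose 0; 0->0 ok
  pos 24: x in {3}, choose 3; 0->3 ok
  pos 25: z in {0}, choose 0; 3->0 ok
  pos 26: y in {1,2}, choose 1; 0->1 ok
  pos 27: y in {1,2}, choose 2; 1->2 ok
  pos 28: x in {3}, choose 3; 2->3 ok
  pos 29: z in {0}, choose 0; 3->0 ok

0,0,1,2,2,2,2,1,1,2,2,1,1,2,3,2,2,3,0,0,0,3,0,0,3,0,1,2,3,0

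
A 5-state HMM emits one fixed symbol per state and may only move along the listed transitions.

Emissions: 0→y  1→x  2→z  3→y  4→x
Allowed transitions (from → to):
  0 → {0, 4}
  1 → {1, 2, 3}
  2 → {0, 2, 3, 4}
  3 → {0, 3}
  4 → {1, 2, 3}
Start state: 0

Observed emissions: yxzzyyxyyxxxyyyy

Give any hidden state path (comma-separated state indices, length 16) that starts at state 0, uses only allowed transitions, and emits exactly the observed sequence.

  [0] y  {0,3}  => 0  start
  [1] x  {1,4}  => 4  0->4 ok
  [2] z  {2}  => 2  4->2 ok
  [3] z  {2}  => 2  2->2 ok
  [4] y  {0,3}  => 0  2->0 ok
  [5] y  {0,3}  => 0  0->0 ok
  [6] x  {1,4}  => 4  0->4 ok
  [7] y  {0,3}  => 3  4->3 ok
  [8] y  {0,3}  => 0  3->0 ok
  [9] x  {1,4}  => 4  0->4 ok
  [10] x  {1,4}  => 1  4->1 ok
  [11] x  {1,4}  => 1  1->1 ok
  [12] y  {0,3}  => 3  1->3 ok
  [13] y  {0,3}  => 3  3->3 ok
  [14] y  {0,3}  => 3  3->3 ok
  [15] y  {0,3}  => 0  3->0 ok

0,4,2,2,0,0,4,3,0,4,1,1,3,3,3,0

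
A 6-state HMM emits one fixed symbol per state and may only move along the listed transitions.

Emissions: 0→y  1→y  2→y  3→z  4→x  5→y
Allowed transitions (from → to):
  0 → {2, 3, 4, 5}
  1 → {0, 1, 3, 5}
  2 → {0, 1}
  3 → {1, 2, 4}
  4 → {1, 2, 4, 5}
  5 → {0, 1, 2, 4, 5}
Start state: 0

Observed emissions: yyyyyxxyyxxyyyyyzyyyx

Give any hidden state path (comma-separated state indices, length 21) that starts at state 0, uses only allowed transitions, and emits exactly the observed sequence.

0,2,0,5,0,4,4,1,0,4,4,5,0,2,1,1,3,2,1,0,4

  pos 0: y in {0,1,2,5}, choose 0; start
  pos 1: y in {0,1,2,5}, choose 2; 0->2 ok
  pos 2: y in {0,1,2,5}, choose 0; 2->0 ok
  pos 3: y in {0,1,2,5}, choose 5; 0->5 ok
  pos 4: y in {0,1,2,5}, choose 0; 5->0 ok
  pos 5: x in {4}, choose 4; 0->4 ok
  pos 6: x in {4}, choose 4; 4->4 ok
  pos 7: y in {0,1,2,5}, choose 1; 4->1 ok
  pos 8: y in {0,1,2,5}, choose 0; 1->0 ok
  pos 9: x in {4}, choose 4; 0->4 ok
  pos 10: x in {4}, choose 4; 4->4 ok
  pos 11: y in {0,1,2,5}, choose 5; 4->5 ok
  pos 12: y in {0,1,2,5}, choose 0; 5->0 ok
  pos 13: y in {0,1,2,5}, choose 2; 0->2 ok
  pos 14: y in {0,1,2,5}, choose 1; 2->1 ok
  pos 15: y in {0,1,2,5}, choose 1; 1->1 ok
  pos 16: z in {3}, choose 3; 1->3 ok
  pos 17: y in {0,1,2,5}, choose 2; 3->2 ok
  pos 18: y in {0,1,2,5}, choose 1; 2->1 ok
  pos 19: y in {0,1,2,5}, choose 0; 1->0 ok
  pos 20: x in {4}, choose 4; 0->4 ok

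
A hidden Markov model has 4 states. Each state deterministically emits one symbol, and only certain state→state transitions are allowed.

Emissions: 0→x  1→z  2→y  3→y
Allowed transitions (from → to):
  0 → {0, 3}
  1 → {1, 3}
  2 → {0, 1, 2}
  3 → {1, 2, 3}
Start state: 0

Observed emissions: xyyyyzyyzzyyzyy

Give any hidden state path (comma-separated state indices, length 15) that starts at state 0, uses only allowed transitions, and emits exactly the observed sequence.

  [0] x  {0}  => 0  start
  [1] y  {2,3}  => 3  0->3 ok
  [2] y  {2,3}  => 3  3->3 ok
  [3] y  {2,3}  => 3  3->3 ok
  [4] y  {2,3}  => 2  3->2 ok
  [5] z  {1}  => 1  2->1 ok
  [6] y  {2,3}  => 3  1->3 ok
  [7] y  {2,3}  => 2  3->2 ok
  [8] z  {1}  => 1  2->1 ok
  [9] z  {1}  => 1  1->1 ok
  [10] y  {2,3}  => 3  1->3 ok
  [11] y  {2,3}  => 2  3->2 ok
  [12] z  {1}  => 1  2->1 ok
  [13] y  {2,3}  => 3  1->3 ok
  [14] y  {2,3}  => 3  3->3 ok

0,3,3,3,2,1,3,2,1,1,3,2,1,3,3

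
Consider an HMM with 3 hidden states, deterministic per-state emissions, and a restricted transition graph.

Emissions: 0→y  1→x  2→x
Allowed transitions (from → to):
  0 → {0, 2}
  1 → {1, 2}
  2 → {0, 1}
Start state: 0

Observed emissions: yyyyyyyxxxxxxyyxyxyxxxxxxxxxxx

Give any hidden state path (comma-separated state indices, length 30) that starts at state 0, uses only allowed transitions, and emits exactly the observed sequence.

  t0 'y' -> {0}, take 0 (start)
  t1 'y' -> {0}, take 0 (0->0 ok)
  t2 'y' -> {0}, take 0 (0->0 ok)
  t3 'y' -> {0}, take 0 (0->0 ok)
  t4 'y' -> {0}, take 0 (0->0 ok)
  t5 'y' -> {0}, take 0 (0->0 ok)
  t6 'y' -> {0}, take 0 (0->0 ok)
  t7 'x' -> {1,2}, take 2 (0->2 ok)
  t8 'x' -> {1,2}, take 1 (2->1 ok)
  t9 'x' -> {1,2}, take 1 (1->1 ok)
  t10 'x' -> {1,2}, take 2 (1->2 ok)
  t11 'x' -> {1,2}, take 1 (2->1 ok)
  t12 'x' -> {1,2}, take 2 (1->2 ok)
  t13 'y' -> {0}, take 0 (2->0 ok)
  t14 'y' -> {0}, take 0 (0->0 ok)
  t15 'x' -> {1,2}, take 2 (0->2 ok)
  t16 'y' -> {0}, take 0 (2->0 ok)
  t17 'x' -> {1,2}, take 2 (0->2 ok)
  t18 'y' -> {0}, take 0 (2->0 ok)
  t19 'x' -> {1,2}, take 2 (0->2 ok)
  t20 'x' -> {1,2}, take 1 (2->1 ok)
  t21 'x' -> {1,2}, take 1 (1->1 ok)
  t22 'x' -> {1,2}, take 1 (1->1 ok)
  t23 'x' -> {1,2}, take 1 (1->1 ok)
  t24 'x' -> {1,2}, take 1 (1->1 ok)
  t25 'x' -> {1,2}, take 2 (1->2 ok)
  t26 'x' -> {1,2}, take 1 (2->1 ok)
  t27 'x' -> {1,2}, take 1 (1->1 ok)
  t28 'x' -> {1,2}, take 1 (1->1 ok)
  t29 'x' -> {1,2}, take 1 (1->1 ok)

0,0,0,0,0,0,0,2,1,1,2,1,2,0,0,2,0,2,0,2,1,1,1,1,1,2,1,1,1,1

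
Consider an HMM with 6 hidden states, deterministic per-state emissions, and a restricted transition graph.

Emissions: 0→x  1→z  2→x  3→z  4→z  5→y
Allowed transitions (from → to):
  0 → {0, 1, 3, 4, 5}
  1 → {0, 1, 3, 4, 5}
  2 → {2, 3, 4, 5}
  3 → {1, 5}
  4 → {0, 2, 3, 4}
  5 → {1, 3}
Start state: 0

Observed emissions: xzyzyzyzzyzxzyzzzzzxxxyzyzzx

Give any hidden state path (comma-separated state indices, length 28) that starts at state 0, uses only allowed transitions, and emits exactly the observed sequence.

  0: obs=x cand={0,2} pick 0 [start]
  1: obs=z cand={1,3,4} pick 1 [0->1 ok]
  2: obs=y cand={5} pick 5 [1->5 ok]
  3: obs=z cand={1,3,4} pick 1 [5->1 ok]
  4: obs=y cand={5} pick 5 [1->5 ok]
  5: obs=z cand={1,3,4} pick 3 [5->3 ok]
  6: obs=y cand={5} pick 5 [3->5 ok]
  7: obs=z cand={1,3,4} pick 1 [5->1 ok]
  8: obs=z cand={1,3,4} pick 1 [1->1 ok]
  9: obs=y cand={5} pick 5 [1->5 ok]
  10: obs=z cand={1,3,4} pick 1 [5->1 ok]
  11: obs=x cand={0,2} pick 0 [1->0 ok]
  12: obs=z cand={1,3,4} pick 3 [0->3 ok]
  13: obs=y cand={5} pick 5 [3->5 ok]
  14: obs=z cand={1,3,4} pick 1 [5->1 ok]
  15: obs=z cand={1,3,4} pick 4 [1->4 ok]
  16: obs=z cand={1,3,4} pick 3 [4->3 ok]
  17: obs=z cand={1,3,4} pick 1 [3->1 ok]
  18: obs=z cand={1,3,4} pick 4 [1->4 ok]
  19: obs=x cand={0,2} pick 2 [4->2 ok]
  20: obs=x cand={0,2} pick 2 [2->2 ok]
  21: obs=x cand={0,2} pick 2 [2->2 ok]
  22: obs=y cand={5} pick 5 [2->5 ok]
  23: obs=z cand={1,3,4} pick 1 [5->1 ok]
  24: obs=y cand={5} pick 5 [1->5 ok]
  25: obs=z cand={1,3,4} pick 3 [5->3 ok]
  26: obs=z cand={1,3,4} pick 1 [3->1 ok]
  27: obs=x cand={0,2} pick 0 [1->0 ok]

0,1,5,1,5,3,5,1,1,5,1,0,3,5,1,4,3,1,4,2,2,2,5,1,5,3,1,0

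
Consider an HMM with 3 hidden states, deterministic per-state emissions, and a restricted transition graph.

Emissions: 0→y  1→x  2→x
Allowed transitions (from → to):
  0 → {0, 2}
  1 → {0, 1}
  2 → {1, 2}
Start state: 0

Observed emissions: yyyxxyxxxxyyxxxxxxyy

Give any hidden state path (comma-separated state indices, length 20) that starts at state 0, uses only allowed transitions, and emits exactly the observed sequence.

0,0,0,2,1,0,2,2,1,1,0,0,2,2,2,2,1,1,0,0

  [0] y  {0}  => 0  start
  [1] y  {0}  => 0  0->0 ok
  [2] y  {0}  => 0  0->0 ok
  [3] x  {1,2}  => 2  0->2 ok
  [4] x  {1,2}  => 1  2->1 ok
  [5] y  {0}  => 0  1->0 ok
  [6] x  {1,2}  => 2  0->2 ok
  [7] x  {1,2}  => 2  2->2 ok
  [8] x  {1,2}  => 1  2->1 ok
  [9] x  {1,2}  => 1  1->1 ok
  [10] y  {0}  => 0  1->0 ok
  [11] y  {0}  => 0  0->0 ok
  [12] x  {1,2}  => 2  0->2 ok
  [13] x  {1,2}  => 2  2->2 ok
  [14] x  {1,2}  => 2  2->2 ok
  [15] x  {1,2}  => 2  2->2 ok
  [16] x  {1,2}  => 1  2->1 ok
  [17] x  {1,2}  => 1  1->1 ok
  [18] y  {0}  => 0  1->0 ok
  [19] y  {0}  => 0  0->0 ok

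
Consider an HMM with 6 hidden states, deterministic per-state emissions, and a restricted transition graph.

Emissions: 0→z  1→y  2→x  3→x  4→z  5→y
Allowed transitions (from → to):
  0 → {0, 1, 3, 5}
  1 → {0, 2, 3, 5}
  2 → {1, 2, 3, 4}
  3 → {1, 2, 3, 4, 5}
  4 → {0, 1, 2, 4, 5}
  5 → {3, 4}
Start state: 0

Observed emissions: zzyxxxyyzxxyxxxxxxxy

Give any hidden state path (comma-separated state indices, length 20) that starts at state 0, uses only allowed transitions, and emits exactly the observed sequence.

  [0] z  {0,4}  => 0  start
  [1] z  {0,4}  => 0  0->0 ok
  [2] y  {1,5}  => 5  0->5 ok
  [3] x  {2,3}  => 3  5->3 ok
  [4] x  {2,3}  => 3  3->3 ok
  [5] x  {2,3}  => 2  3->2 ok
  [6] y  {1,5}  => 1  2->1 ok
  [7] y  {1,5}  => 5  1->5 ok
  [8] z  {0,4}  => 4  5->4 ok
  [9] x  {2,3}  => 2  4->2 ok
  [10] x  {2,3}  => 3  2->3 ok
  [11] y  {1,5}  => 5  3->5 ok
  [12] x  {2,3}  => 3  5->3 ok
  [13] x  {2,3}  => 3  3->3 ok
  [14] x  {2,3}  => 2  3->2 ok
  [15] x  {2,3}  => 2  2->2 ok
  [16] x  {2,3}  => 2  2->2 ok
  [17] x  {2,3}  => 3  2->3 ok
  [18] x  {2,3}  => 3  3->3 ok
  [19] y  {1,5}  => 5  3->5 ok

0,0,5,3,3,2,1,5,4,2,3,5,3,3,2,2,2,3,3,5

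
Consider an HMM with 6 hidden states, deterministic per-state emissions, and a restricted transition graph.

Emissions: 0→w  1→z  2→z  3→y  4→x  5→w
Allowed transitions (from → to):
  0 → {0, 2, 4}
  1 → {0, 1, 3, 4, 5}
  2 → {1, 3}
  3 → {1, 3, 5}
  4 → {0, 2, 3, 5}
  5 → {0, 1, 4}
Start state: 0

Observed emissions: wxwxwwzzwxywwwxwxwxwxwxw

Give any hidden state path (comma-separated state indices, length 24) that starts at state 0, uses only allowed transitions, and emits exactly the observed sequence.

0,4,5,4,0,0,2,1,5,4,3,5,0,0,4,0,4,5,4,0,4,5,4,5

  [0] w  {0,5}  => 0  start
  [1] x  {4}  => 4  0->4 ok
  [2] w  {0,5}  => 5  4->5 ok
  [3] x  {4}  => 4  5->4 ok
  [4] w  {0,5}  => 0  4->0 ok
  [5] w  {0,5}  => 0  0->0 ok
  [6] z  {1,2}  => 2  0->2 ok
  [7] z  {1,2}  => 1  2->1 ok
  [8] w  {0,5}  => 5  1->5 ok
  [9] x  {4}  => 4  5->4 ok
  [10] y  {3}  => 3  4->3 ok
  [11] w  {0,5}  => 5  3->5 ok
  [12] w  {0,5}  => 0  5->0 ok
  [13] w  {0,5}  => 0  0->0 ok
  [14] x  {4}  => 4  0->4 ok
  [15] w  {0,5}  => 0  4->0 ok
  [16] x  {4}  => 4  0->4 ok
  [17] w  {0,5}  => 5  4->5 ok
  [18] x  {4}  => 4  5->4 ok
  [19] w  {0,5}  => 0  4->0 ok
  [20] x  {4}  => 4  0->4 ok
  [21] w  {0,5}  => 5  4->5 ok
  [22] x  {4}  => 4  5->4 ok
  [23] w  {0,5}  => 5  4->5 ok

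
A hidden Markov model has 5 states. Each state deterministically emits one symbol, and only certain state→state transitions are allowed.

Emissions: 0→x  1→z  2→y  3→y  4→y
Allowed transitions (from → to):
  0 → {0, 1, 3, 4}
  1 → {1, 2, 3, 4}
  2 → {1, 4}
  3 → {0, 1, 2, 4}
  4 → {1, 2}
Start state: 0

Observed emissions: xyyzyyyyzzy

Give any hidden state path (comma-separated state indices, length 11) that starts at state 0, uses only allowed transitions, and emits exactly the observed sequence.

  0: obs=x cand={0} pick 0 [start]
  1: obs=y cand={2,3,4} pick 4 [0->4 ok]
  2: obs=y cand={2,3,4} pick 2 [4->2 ok]
  3: obs=z cand={1} pick 1 [2->1 ok]
  4: obs=y cand={2,3,4} pick 4 [1->4 ok]
  5: obs=y cand={2,3,4} pick 2 [4->2 ok]
  6: obs=y cand={2,3,4} pick 4 [2->4 ok]
  7: obs=y cand={2,3,4} pick 2 [4->2 ok]
  8: obs=z cand={1} pick 1 [2->1 ok]
  9: obs=z cand={1} pick 1 [1->1 ok]
  10: obs=y cand={2,3,4} pick 4 [1->4 ok]

0,4,2,1,4,2,4,2,1,1,4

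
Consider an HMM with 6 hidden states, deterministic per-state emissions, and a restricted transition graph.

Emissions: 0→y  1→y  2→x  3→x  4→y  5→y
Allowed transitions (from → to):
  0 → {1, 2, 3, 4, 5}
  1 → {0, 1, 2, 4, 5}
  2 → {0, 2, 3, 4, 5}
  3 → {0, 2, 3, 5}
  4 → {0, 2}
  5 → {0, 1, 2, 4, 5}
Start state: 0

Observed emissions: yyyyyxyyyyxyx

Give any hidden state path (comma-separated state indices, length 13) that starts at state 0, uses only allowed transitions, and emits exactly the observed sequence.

  pos 0: y in {0,1,4,5}, choose 0; start
  pos 1: y in {0,1,4,5}, choose 1; 0->1 ok
  pos 2: y in {0,1,4,5}, choose 1; 1->1 ok
  pos 3: y in {0,1,4,5}, choose 4; 1->4 ok
  pos 4: y in {0,1,4,5}, choose 0; 4->0 ok
  pos 5: x in {2,3}, choose 2; 0->2 ok
  pos 6: y in {0,1,4,5}, choose 5; 2->5 ok
  pos 7: y in {0,1,4,5}, choose 5; 5->5 ok
  pos 8: y in {0,1,4,5}, choose 5; 5->5 ok
  pos 9: y in {0,1,4,5}, choose 4; 5->4 ok
  pos 10: x in {2,3}, choose 2; 4->2 ok
  pos 11: y in {0,1,4,5}, choose 4; 2->4 ok
  pos 12: x in {2,3}, choose 2; 4->2 ok

0,1,1,4,0,2,5,5,5,4,2,4,2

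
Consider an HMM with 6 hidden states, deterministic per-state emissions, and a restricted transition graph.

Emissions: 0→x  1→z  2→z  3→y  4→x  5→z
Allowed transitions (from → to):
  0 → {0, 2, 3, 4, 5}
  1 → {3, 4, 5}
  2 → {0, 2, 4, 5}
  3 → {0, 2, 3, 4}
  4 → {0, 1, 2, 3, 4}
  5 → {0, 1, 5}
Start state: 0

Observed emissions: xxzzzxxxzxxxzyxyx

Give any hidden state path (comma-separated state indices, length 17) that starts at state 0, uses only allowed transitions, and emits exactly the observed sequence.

0,0,5,1,5,0,4,4,1,4,0,4,1,3,0,3,0

  t0 'x' -> {0,4}, take 0 (start)
  t1 'x' -> {0,4}, take 0 (0->0 ok)
  t2 'z' -> {1,2,5}, take 5 (0->5 ok)
  t3 'z' -> {1,2,5}, take 1 (5->1 ok)
  t4 'z' -> {1,2,5}, take 5 (1->5 ok)
  t5 'x' -> {0,4}, take 0 (5->0 ok)
  t6 'x' -> {0,4}, take 4 (0->4 ok)
  t7 'x' -> {0,4}, take 4 (4->4 ok)
  t8 'z' -> {1,2,5}, take 1 (4->1 ok)
  t9 'x' -> {0,4}, take 4 (1->4 ok)
  t10 'x' -> {0,4}, take 0 (4->0 ok)
  t11 'x' -> {0,4}, take 4 (0->4 ok)
  t12 'z' -> {1,2,5}, take 1 (4->1 ok)
  t13 'y' -> {3}, take 3 (1->3 ok)
  t14 'x' -> {0,4}, take 0 (3->0 ok)
  t15 'y' -> {3}, take 3 (0->3 ok)
  t16 'x' -> {0,4}, take 0 (3->0 ok)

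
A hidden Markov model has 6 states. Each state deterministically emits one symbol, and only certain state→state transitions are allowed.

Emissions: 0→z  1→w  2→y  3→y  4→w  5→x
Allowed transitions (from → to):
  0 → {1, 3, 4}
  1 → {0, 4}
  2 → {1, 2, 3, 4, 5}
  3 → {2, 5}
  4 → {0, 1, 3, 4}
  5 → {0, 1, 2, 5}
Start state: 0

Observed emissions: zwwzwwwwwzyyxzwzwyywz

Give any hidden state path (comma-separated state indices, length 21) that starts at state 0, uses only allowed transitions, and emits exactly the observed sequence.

  t0 'z' -> {0}, take 0 (start)
  t1 'w' -> {1,4}, take 4 (0->4 ok)
  t2 'w' -> {1,4}, take 4 (4->4 ok)
  t3 'z' -> {0}, take 0 (4->0 ok)
  t4 'w' -> {1,4}, take 1 (0->1 ok)
  t5 'w' -> {1,4}, take 4 (1->4 ok)
  t6 'w' -> {1,4}, take 4 (4->4 ok)
  t7 'w' -> {1,4}, take 4 (4->4 ok)
  t8 'w' -> {1,4}, take 1 (4->1 ok)
  t9 'z' -> {0}, take 0 (1->0 ok)
  t10 'y' -> {2,3}, take 3 (0->3 ok)
  t11 'y' -> {2,3}, take 2 (3->2 ok)
  t12 'x' -> {5}, take 5 (2->5 ok)
  t13 'z' -> {0}, take 0 (5->0 ok)
  t14 'w' -> {1,4}, take 1 (0->1 ok)
  t15 'z' -> {0}, take 0 (1->0 ok)
  t16 'w' -> {1,4}, take 4 (0->4 ok)
  t17 'y' -> {2,3}, take 3 (4->3 ok)
  t18 'y' -> {2,3}, take 2 (3->2 ok)
  t19 'w' -> {1,4}, take 4 (2->4 ok)
  t20 'z' -> {0}, take 0 (4->0 ok)

0,4,4,0,1,4,4,4,1,0,3,2,5,0,1,0,4,3,2,4,0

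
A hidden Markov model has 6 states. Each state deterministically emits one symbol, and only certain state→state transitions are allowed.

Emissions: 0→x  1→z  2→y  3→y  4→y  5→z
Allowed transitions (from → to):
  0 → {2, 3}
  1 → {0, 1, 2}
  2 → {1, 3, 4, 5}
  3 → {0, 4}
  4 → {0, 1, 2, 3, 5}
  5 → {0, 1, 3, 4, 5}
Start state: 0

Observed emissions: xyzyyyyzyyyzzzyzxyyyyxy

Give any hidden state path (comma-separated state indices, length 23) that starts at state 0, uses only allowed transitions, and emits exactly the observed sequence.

0,2,1,2,4,2,4,5,3,4,2,5,5,5,4,1,0,3,4,3,4,0,2

  pos 0: x in {0}, choose 0; start
  pos 1: y in {2,3,4}, choose 2; 0->2 ok
  pos 2: z in {1,5}, choose 1; 2->1 ok
  pos 3: y in {2,3,4}, choose 2; 1->2 ok
  pos 4: y in {2,3,4}, choose 4; 2->4 ok
  pos 5: y in {2,3,4}, choose 2; 4->2 ok
  pos 6: y in {2,3,4}, choose 4; 2->4 ok
  pos 7: z in {1,5}, choose 5; 4->5 ok
  pos 8: y in {2,3,4}, choose 3; 5->3 ok
  pos 9: y in {2,3,4}, choose 4; 3->4 ok
  pos 10: y in {2,3,4}, choose 2; 4->2 ok
  pos 11: z in {1,5}, choose 5; 2->5 ok
  pos 12: z in {1,5}, choose 5; 5->5 ok
  pos 13: z in {1,5}, choose 5; 5->5 ok
  pos 14: y in {2,3,4}, choose 4; 5->4 ok
  pos 15: z in {1,5}, choose 1; 4->1 ok
  pos 16: x in {0}, choose 0; 1->0 ok
  pos 17: y in {2,3,4}, choose 3; 0->3 ok
  pos 18: y in {2,3,4}, choose 4; 3->4 ok
  pos 19: y in {2,3,4}, choose 3; 4->3 ok
  pos 20: y in {2,3,4}, choose 4; 3->4 ok
  pos 21: x in {0}, choose 0; 4->0 ok
  pos 22: y in {2,3,4}, choose 2; 0->2 ok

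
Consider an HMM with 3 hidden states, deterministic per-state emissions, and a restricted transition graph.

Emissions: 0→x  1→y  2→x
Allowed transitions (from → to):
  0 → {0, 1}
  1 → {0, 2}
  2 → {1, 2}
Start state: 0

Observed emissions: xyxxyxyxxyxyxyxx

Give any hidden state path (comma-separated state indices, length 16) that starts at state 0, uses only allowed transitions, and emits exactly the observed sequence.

  t0 'x' -> {0,2}, take 0 (start)
  t1 'y' -> {1}, take 1 (0->1 ok)
  t2 'x' -> {0,2}, take 0 (1->0 ok)
  t3 'x' -> {0,2}, take 0 (0->0 ok)
  t4 'y' -> {1}, take 1 (0->1 ok)
  t5 'x' -> {0,2}, take 2 (1->2 ok)
  t6 'y' -> {1}, take 1 (2->1 ok)
  t7 'x' -> {0,2}, take 2 (1->2 ok)
  t8 'x' -> {0,2}, take 2 (2->2 ok)
  t9 'y' -> {1}, take 1 (2->1 ok)
  t10 'x' -> {0,2}, take 2 (1->2 ok)
  t11 'y' -> {1}, take 1 (2->1 ok)
  t12 'x' -> {0,2}, take 0 (1->0 ok)
  t13 'y' -> {1}, take 1 (0->1 ok)
  t14 'x' -> {0,2}, take 0 (1->0 ok)
  t15 'x' -> {0,2}, take 0 (0->0 ok)

0,1,0,0,1,2,1,2,2,1,2,1,0,1,0,0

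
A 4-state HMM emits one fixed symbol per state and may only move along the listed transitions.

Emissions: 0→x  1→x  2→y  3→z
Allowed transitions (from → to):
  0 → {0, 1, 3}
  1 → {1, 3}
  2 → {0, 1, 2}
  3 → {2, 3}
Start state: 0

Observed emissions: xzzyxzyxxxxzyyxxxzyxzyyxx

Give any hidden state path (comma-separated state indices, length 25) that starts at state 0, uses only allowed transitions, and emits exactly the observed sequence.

  0: obs=x cand={0,1} pick 0 [start]
  1: obs=z cand={3} pick 3 [0->3 ok]
  2: obs=z cand={3} pick 3 [3->3 ok]
  3: obs=y cand={2} pick 2 [3->2 ok]
  4: obs=x cand={0,1} pick 1 [2->1 ok]
  5: obs=z cand={3} pick 3 [1->3 ok]
  6: obs=y cand={2} pick 2 [3->2 ok]
  7: obs=x cand={0,1} pick 0 [2->0 ok]
  8: obs=x cand={0,1} pick 1 [0->1 ok]
  9: obs=x cand={0,1} pick 1 [1->1 ok]
  10: obs=x cand={0,1} pick 1 [1->1 ok]
  11: obs=z cand={3} pick 3 [1->3 ok]
  12: obs=y cand={2} pick 2 [3->2 ok]
  13: obs=y cand={2} pick 2 [2->2 ok]
  14: obs=x cand={0,1} pick 0 [2->0 ok]
  15: obs=x cand={0,1} pick 0 [0->0 ok]
  16: obs=x cand={0,1} pick 1 [0->1 ok]
  17: obs=z cand={3} pick 3 [1->3 ok]
  18: obs=y cand={2} pick 2 [3->2 ok]
  19: obs=x cand={0,1} pick 1 [2->1 ok]
  20: obs=z cand={3} pick 3 [1->3 ok]
  21: obs=y cand={2} pick 2 [3->2 ok]
  22: obs=y cand={2} pick 2 [2->2 ok]
  23: obs=x cand={0,1} pick 0 [2->0 ok]
  24: obs=x cand={0,1} pick 1 [0->1 ok]

0,3,3,2,1,3,2,0,1,1,1,3,2,2,0,0,1,3,2,1,3,2,2,0,1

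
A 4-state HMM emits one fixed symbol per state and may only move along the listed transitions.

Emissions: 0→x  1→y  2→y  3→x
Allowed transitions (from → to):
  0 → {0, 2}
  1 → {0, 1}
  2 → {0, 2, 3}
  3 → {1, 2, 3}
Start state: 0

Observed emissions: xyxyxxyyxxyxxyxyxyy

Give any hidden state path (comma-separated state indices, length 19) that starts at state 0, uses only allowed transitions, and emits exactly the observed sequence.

0,2,3,2,0,0,2,2,0,0,2,3,3,2,3,2,3,1,1

  t0 'x' -> {0,3}, take 0 (start)
  t1 'y' -> {1,2}, take 2 (0->2 ok)
  t2 'x' -> {0,3}, take 3 (2->3 ok)
  t3 'y' -> {1,2}, take 2 (3->2 ok)
  t4 'x' -> {0,3}, take 0 (2->0 ok)
  t5 'x' -> {0,3}, take 0 (0->0 ok)
  t6 'y' -> {1,2}, take 2 (0->2 ok)
  t7 'y' -> {1,2}, take 2 (2->2 ok)
  t8 'x' -> {0,3}, take 0 (2->0 ok)
  t9 'x' -> {0,3}, take 0 (0->0 ok)
  t10 'y' -> {1,2}, take 2 (0->2 ok)
  t11 'x' -> {0,3}, take 3 (2->3 ok)
  t12 'x' -> {0,3}, take 3 (3->3 ok)
  t13 'y' -> {1,2}, take 2 (3->2 ok)
  t14 'x' -> {0,3}, take 3 (2->3 ok)
  t15 'y' -> {1,2}, take 2 (3->2 ok)
  t16 'x' -> {0,3}, take 3 (2->3 ok)
  t17 'y' -> {1,2}, take 1 (3->1 ok)
  t18 'y' -> {1,2}, take 1 (1->1 ok)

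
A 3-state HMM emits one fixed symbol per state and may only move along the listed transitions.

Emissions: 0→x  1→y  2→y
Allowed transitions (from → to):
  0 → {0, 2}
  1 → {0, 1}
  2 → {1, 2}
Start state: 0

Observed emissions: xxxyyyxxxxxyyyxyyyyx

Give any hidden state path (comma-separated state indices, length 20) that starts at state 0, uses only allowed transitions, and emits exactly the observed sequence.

0,0,0,2,2,1,0,0,0,0,0,2,2,1,0,2,2,1,1,0

  [0] x  {0}  => 0  start
  [1] x  {0}  => 0  0->0 ok
  [2] x  {0}  => 0  0->0 ok
  [3] y  {1,2}  => 2  0->2 ok
  [4] y  {1,2}  => 2  2->2 ok
  [5] y  {1,2}  => 1  2->1 ok
  [6] x  {0}  => 0  1->0 ok
  [7] x  {0}  => 0  0->0 ok
  [8] x  {0}  => 0  0->0 ok
  [9] x  {0}  => 0  0->0 ok
  [10] x  {0}  => 0  0->0 ok
  [11] y  {1,2}  => 2  0->2 ok
  [12] y  {1,2}  => 2  2->2 ok
  [13] y  {1,2}  => 1  2->1 ok
  [14] x  {0}  => 0  1->0 ok
  [15] y  {1,2}  => 2  0->2 ok
  [16] y  {1,2}  => 2  2->2 ok
  [17] y  {1,2}  => 1  2->1 ok
  [18] y  {1,2}  => 1  1->1 ok
  [19] x  {0}  => 0  1->0 ok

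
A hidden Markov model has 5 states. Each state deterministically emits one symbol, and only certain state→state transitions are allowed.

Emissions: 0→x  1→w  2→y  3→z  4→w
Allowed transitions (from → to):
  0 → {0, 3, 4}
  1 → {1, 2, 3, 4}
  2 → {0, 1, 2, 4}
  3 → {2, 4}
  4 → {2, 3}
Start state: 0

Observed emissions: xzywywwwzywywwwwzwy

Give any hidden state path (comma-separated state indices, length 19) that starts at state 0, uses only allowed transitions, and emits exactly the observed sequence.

0,3,2,4,2,1,1,1,3,2,4,2,1,1,1,4,3,4,2

  t0 'x' -> {0}, take 0 (start)
  t1 'z' -> {3}, take 3 (0->3 ok)
  t2 'y' -> {2}, take 2 (3->2 ok)
  t3 'w' -> {1,4}, take 4 (2->4 ok)
  t4 'y' -> {2}, take 2 (4->2 ok)
  t5 'w' -> {1,4}, take 1 (2->1 ok)
  t6 'w' -> {1,4}, take 1 (1->1 ok)
  t7 'w' -> {1,4}, take 1 (1->1 ok)
  t8 'z' -> {3}, take 3 (1->3 ok)
  t9 'y' -> {2}, take 2 (3->2 ok)
  t10 'w' -> {1,4}, take 4 (2->4 ok)
  t11 'y' -> {2}, take 2 (4->2 ok)
  t12 'w' -> {1,4}, take 1 (2->1 ok)
  t13 'w' -> {1,4}, take 1 (1->1 ok)
  t14 'w' -> {1,4}, take 1 (1->1 ok)
  t15 'w' -> {1,4}, take 4 (1->4 ok)
  t16 'z' -> {3}, take 3 (4->3 ok)
  t17 'w' -> {1,4}, take 4 (3->4 ok)
  t18 'y' -> {2}, take 2 (4->2 ok)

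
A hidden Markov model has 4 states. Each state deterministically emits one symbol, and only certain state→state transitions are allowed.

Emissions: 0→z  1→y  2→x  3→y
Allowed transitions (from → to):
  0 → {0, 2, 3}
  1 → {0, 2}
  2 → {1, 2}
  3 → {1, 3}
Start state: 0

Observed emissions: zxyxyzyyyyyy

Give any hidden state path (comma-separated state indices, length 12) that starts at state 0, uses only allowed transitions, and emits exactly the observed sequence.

0,2,1,2,1,0,3,3,3,3,3,3

  [0] z  {0}  => 0  start
  [1] x  {2}  => 2  0->2 ok
  [2] y  {1,3}  => 1  2->1 ok
  [3] x  {2}  => 2  1->2 ok
  [4] y  {1,3}  => 1  2->1 ok
  [5] z  {0}  => 0  1->0 ok
  [6] y  {1,3}  => 3  0->3 ok
  [7] y  {1,3}  => 3  3->3 ok
  [8] y  {1,3}  => 3  3->3 ok
  [9] y  {1,3}  => 3  3->3 ok
  [10] y  {1,3}  => 3  3->3 ok
  [11] y  {1,3}  => 3  3->3 ok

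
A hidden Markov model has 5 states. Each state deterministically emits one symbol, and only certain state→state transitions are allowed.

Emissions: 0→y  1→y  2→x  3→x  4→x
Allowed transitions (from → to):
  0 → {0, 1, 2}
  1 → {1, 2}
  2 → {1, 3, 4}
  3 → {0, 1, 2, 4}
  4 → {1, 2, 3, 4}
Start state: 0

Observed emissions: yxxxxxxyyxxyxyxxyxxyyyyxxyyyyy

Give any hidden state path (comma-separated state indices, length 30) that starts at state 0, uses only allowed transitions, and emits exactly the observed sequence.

0,2,3,2,4,2,3,0,1,2,4,1,2,1,2,4,1,2,4,1,1,1,1,2,3,0,0,0,1,1

  pos 0: y in {0,1}, choose 0; start
  pos 1: x in {2,3,4}, choose 2; 0->2 ok
  pos 2: x in {2,3,4}, choose 3; 2->3 ok
  pos 3: x in {2,3,4}, choose 2; 3->2 ok
  pos 4: x in {2,3,4}, choose 4; 2->4 ok
  pos 5: x in {2,3,4}, choose 2; 4->2 ok
  pos 6: x in {2,3,4}, choose 3; 2->3 ok
  pos 7: y in {0,1}, choose 0; 3->0 ok
  pos 8: y in {0,1}, choose 1; 0->1 ok
  pos 9: x in {2,3,4}, choose 2; 1->2 ok
  pos 10: x in {2,3,4}, choose 4; 2->4 ok
  pos 11: y in {0,1}, choose 1; 4->1 ok
  pos 12: x in {2,3,4}, choose 2; 1->2 ok
  pos 13: y in {0,1}, choose 1; 2->1 ok
  pos 14: x in {2,3,4}, choose 2; 1->2 ok
  pos 15: x in {2,3,4}, choose 4; 2->4 ok
  pos 16: y in {0,1}, choose 1; 4->1 ok
  pos 17: x in {2,3,4}, choose 2; 1->2 ok
  pos 18: x in {2,3,4}, choose 4; 2->4 ok
  pos 19: y in {0,1}, choose 1; 4->1 ok
  pos 20: y in {0,1}, choose 1; 1->1 ok
  pos 21: y in {0,1}, choose 1; 1->1 ok
  pos 22: y in {0,1}, choose 1; 1->1 ok
  pos 23: x in {2,3,4}, choose 2; 1->2 ok
  pos 24: x in {2,3,4}, choose 3; 2->3 ok
  pos 25: y in {0,1}, choose 0; 3->0 ok
  pos 26: y in {0,1}, choose 0; 0->0 ok
  pos 27: y in {0,1}, choose 0; 0->0 ok
  pos 28: y in {0,1}, choose 1; 0->1 ok
  pos 29: y in {0,1}, choose 1; 1->1 ok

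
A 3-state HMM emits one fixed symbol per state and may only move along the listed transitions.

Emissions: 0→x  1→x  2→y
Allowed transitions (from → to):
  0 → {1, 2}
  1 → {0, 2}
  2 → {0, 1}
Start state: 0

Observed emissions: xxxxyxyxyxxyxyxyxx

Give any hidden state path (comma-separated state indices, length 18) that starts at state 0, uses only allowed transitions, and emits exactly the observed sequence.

0,1,0,1,2,0,2,1,2,1,0,2,1,2,1,2,0,1

  pos 0: x in {0,1}, choose 0; start
  pos 1: x in {0,1}, choose 1; 0->1 ok
  pos 2: x in {0,1}, choose 0; 1->0 ok
  pos 3: x in {0,1}, choose 1; 0->1 ok
  pos 4: y in {2}, choose 2; 1->2 ok
  pos 5: x in {0,1}, choose 0; 2->0 ok
  pos 6: y in {2}, choose 2; 0->2 ok
  pos 7: x in {0,1}, choose 1; 2->1 ok
  pos 8: y in {2}, choose 2; 1->2 ok
  pos 9: x in {0,1}, choose 1; 2->1 ok
  pos 10: x in {0,1}, choose 0; 1->0 ok
  pos 11: y in {2}, choose 2; 0->2 ok
  pos 12: x in {0,1}, choose 1; 2->1 ok
  pos 13: y in {2}, choose 2; 1->2 ok
  pos 14: x in {0,1}, choose 1; 2->1 ok
  pos 15: y in {2}, choose 2; 1->2 ok
  pos 16: x in {0,1}, choose 0; 2->0 ok
  pos 17: x in {0,1}, choose 1; 0->1 ok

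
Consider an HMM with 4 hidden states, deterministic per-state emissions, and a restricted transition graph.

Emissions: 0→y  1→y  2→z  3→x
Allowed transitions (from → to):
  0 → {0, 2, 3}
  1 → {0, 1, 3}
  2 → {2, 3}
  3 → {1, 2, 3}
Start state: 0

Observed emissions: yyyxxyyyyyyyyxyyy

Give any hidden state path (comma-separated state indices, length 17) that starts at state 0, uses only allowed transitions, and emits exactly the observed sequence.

0,0,0,3,3,1,1,1,1,1,0,0,0,3,1,1,1

  0: obs=y cand={0,1} pick 0 [start]
  1: obs=y cand={0,1} pick 0 [0->0 ok]
  2: obs=y cand={0,1} pick 0 [0->0 ok]
  3: obs=x cand={3} pick 3 [0->3 ok]
  4: obs=x cand={3} pick 3 [3->3 ok]
  5: obs=y cand={0,1} pick 1 [3->1 ok]
  6: obs=y cand={0,1} pick 1 [1->1 ok]
  7: obs=y cand={0,1} pick 1 [1->1 ok]
  8: obs=y cand={0,1} pick 1 [1->1 ok]
  9: obs=y cand={0,1} pick 1 [1->1 ok]
  10: obs=y cand={0,1} pick 0 [1->0 ok]
  11: obs=y cand={0,1} pick 0 [0->0 ok]
  12: obs=y cand={0,1} pick 0 [0->0 ok]
  13: obs=x cand={3} pick 3 [0->3 ok]
  14: obs=y cand={0,1} pick 1 [3->1 ok]
  15: obs=y cand={0,1} pick 1 [1->1 ok]
  16: obs=y cand={0,1} pick 1 [1->1 ok]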